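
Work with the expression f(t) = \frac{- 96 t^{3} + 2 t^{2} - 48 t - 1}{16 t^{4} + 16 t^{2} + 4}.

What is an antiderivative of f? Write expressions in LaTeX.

An antiderivative is F(t) = - \frac{t}{8 t^{2} + 4} - 3 \log{\left(2 t^{2} + 1 \right)}.

An antiderivative F(t) passes only if d/dt[F] lands on f(t) exactly.
Check: d/dt[- \frac{t}{8 t^{2} + 4} - 3 \log{\left(2 t^{2} + 1 \right)}] = \frac{- 96 t^{3} + 2 t^{2} - 48 t - 1}{16 t^{4} + 16 t^{2} + 4} = f(t).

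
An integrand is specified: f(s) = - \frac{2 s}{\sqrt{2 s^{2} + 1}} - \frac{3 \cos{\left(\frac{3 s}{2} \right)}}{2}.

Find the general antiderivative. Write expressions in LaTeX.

The integrand splits into summands that can be handled one at a time.
Check: d/ds[- \sqrt{2 s^{2} + 1} - \sin{\left(\frac{3 s}{2} \right)}] = \frac{- 4 s - 3 \sqrt{2 s^{2} + 1} \cos{\left(\frac{3 s}{2} \right)}}{2 \sqrt{2 s^{2} + 1}}, which equals f(s).

F(s) = - \sqrt{2 s^{2} + 1} - \sin{\left(\frac{3 s}{2} \right)} + C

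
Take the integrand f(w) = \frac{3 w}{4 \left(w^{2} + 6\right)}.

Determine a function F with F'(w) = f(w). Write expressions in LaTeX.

An antiderivative is F(w) = \frac{3 \log{\left(w^{2} + 6 \right)}}{8}.

f matches the chain-rule pattern g'(h)*h' with inner function h(w) = w^{2} + 6; substituting u = h(w) collapses the integral.
Check: d/dw[\frac{3 \log{\left(w^{2} + 6 \right)}}{8}] = \frac{3 w}{4 w^{2} + 24}, which equals f(w).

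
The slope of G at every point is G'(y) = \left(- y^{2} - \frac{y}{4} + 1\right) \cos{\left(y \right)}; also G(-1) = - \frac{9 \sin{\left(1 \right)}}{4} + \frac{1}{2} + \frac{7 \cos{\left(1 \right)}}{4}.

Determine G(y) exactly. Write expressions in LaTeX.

G(y) = - y^{2} \sin{\left(y \right)} - \frac{y \sin{\left(y \right)}}{4} - 2 y \cos{\left(y \right)} + 3 \sin{\left(y \right)} - \frac{\cos{\left(y \right)}}{4} + \frac{1}{2}

Whatever form G(y) takes, its d/dy must return the stated G'(y).
A general antiderivative is - y^{2} \sin{\left(y \right)} - \frac{y \sin{\left(y \right)}}{4} - 2 y \cos{\left(y \right)} + 3 \sin{\left(y \right)} - \frac{\cos{\left(y \right)}}{4} + C.
The condition gives C = - \frac{9 \sin{\left(1 \right)}}{4} + \frac{1}{2} + \frac{7 \cos{\left(1 \right)}}{4} - (- \frac{9 \sin{\left(1 \right)}}{4} + \frac{7 \cos{\left(1 \right)}}{4}) = \frac{1}{2}.
So G(y) = - y^{2} \sin{\left(y \right)} - \frac{y \sin{\left(y \right)}}{4} - 2 y \cos{\left(y \right)} + 3 \sin{\left(y \right)} - \frac{\cos{\left(y \right)}}{4} + \frac{1}{2}.
Check: d/dy[- y^{2} \sin{\left(y \right)} - \frac{y \sin{\left(y \right)}}{4} - 2 y \cos{\left(y \right)} + 3 \sin{\left(y \right)} - \frac{\cos{\left(y \right)}}{4} + \frac{1}{2}] = - y^{2} \cos{\left(y \right)} - \frac{y \cos{\left(y \right)}}{4} + \cos{\left(y \right)}, which equals G'(y).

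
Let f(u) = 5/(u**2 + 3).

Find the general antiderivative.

A candidate is checked by its d/du: the result must match f(u).
Check: d/du[5*sqrt(3)*atan(sqrt(3)*u/3)/3] = 5/(u**2 + 3) = f(u).

F(u) = 5*sqrt(3)*atan(sqrt(3)*u/3)/3 + C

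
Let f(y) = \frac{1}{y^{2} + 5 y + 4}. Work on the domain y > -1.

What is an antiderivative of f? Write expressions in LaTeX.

An antiderivative is F(y) = \frac{\log{\left(y + 1 \right)}}{3} - \frac{\log{\left(y + 4 \right)}}{3}.

Factor the denominator (\left(y + 1\right) \left(y + 4\right)) and decompose: f = - \frac{1}{3 \left(y + 4\right)} + \frac{1}{3 \left(y + 1\right)}; each piece integrates to a log, atan, or power term.
Check: d/dy[\frac{\log{\left(y + 1 \right)}}{3} - \frac{\log{\left(y + 4 \right)}}{3}] = \frac{1}{y^{2} + 5 y + 4} = f(y).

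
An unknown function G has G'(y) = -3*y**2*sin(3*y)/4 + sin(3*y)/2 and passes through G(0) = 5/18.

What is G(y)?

Integrate term by term and add the pieces.
A general antiderivative is y**2*cos(3*y)/4 - y*sin(3*y)/6 - 2*cos(3*y)/9 + C.
The condition gives C = 5/18 - (-2/9) = 1/2.
So G(y) = y**2*cos(3*y)/4 - y*sin(3*y)/6 - 2*cos(3*y)/9 + 1/2.
Check: d/dy[y**2*cos(3*y)/4 - y*sin(3*y)/6 - 2*cos(3*y)/9 + 1/2] = -3*y**2*sin(3*y)/4 + sin(3*y)/2 = G'(y).

G(y) = y**2*cos(3*y)/4 - y*sin(3*y)/6 - 2*cos(3*y)/9 + 1/2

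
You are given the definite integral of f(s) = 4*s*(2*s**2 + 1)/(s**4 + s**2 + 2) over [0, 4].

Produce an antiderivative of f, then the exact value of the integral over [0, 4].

Antiderivative: F(s) = 2*log(s**4 + s**2 + 2); value = -2*log(2) + 2*log(274)

The substitution u = s**4 + s**2 + 2 works: f is exactly (dF/du)*(du/ds) for that inner function.
F(s) = 2*log(s**4 + s**2 + 2) is an antiderivative of f.
Check: d/ds[2*log(s**4 + s**2 + 2)] = (8*s**3 + 4*s)/(s**4 + s**2 + 2), which equals f(s).
F(4) = 2*log(274); F(0) = 2*log(2).
Integral = F(4) - F(0) = -2*log(2) + 2*log(274).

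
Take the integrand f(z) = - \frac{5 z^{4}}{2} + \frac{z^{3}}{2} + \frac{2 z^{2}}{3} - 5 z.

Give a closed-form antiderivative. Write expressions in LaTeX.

An antiderivative is F(z) = - \frac{z^{2} \left(36 z^{3} - 9 z^{2} - 16 z + 180\right)}{72}.

The integrand splits into summands that can be handled one at a time.
Check: d/dz[- \frac{z^{2} \left(36 z^{3} - 9 z^{2} - 16 z + 180\right)}{72}] = - \frac{5 z^{4}}{2} + \frac{z^{3}}{2} + \frac{2 z^{2}}{3} - 5 z = f(z).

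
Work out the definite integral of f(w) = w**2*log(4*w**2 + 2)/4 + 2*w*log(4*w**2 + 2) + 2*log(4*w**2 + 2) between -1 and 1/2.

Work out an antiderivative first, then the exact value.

Antiderivative: F(w) = (-4*w**3 - 72*w**2 + 6*w*(w**2 + 12*w + 24)*log(4*w**2 + 2) - 282*w + 36*log(w**2 + 1/2) + 141*sqrt(2)*atan(sqrt(2)*w))/72; value = -83/16 - log(3/2)/2 + log(3/4)/2 + 121*log(3)/96 + 47*sqrt(2)*atan(sqrt(2)/2)/24 + 13*log(6)/12 + 47*sqrt(2)*atan(sqrt(2))/24

Integrate term by term and add the pieces.
F(w) = (-4*w**3 - 72*w**2 + 6*w*(w**2 + 12*w + 24)*log(4*w**2 + 2) - 282*w + 36*log(w**2 + 1/2) + 141*sqrt(2)*atan(sqrt(2)*w))/72 is an antiderivative of f.
Check: d/dw[(-4*w**3 - 72*w**2 + 6*w*(w**2 + 12*w + 24)*log(4*w**2 + 2) - 282*w + 36*log(w**2 + 1/2) + 141*sqrt(2)*atan(sqrt(2)*w))/72] = w**2*log(2*w**2 + 1)/4 + w**2*log(2)/4 + 2*w*log(2*w**2 + 1) + 2*w*log(2) + 2*log(2*w**2 + 1) + 2*log(2), which equals f(w).
F(1/2) = -319/144 + log(3/4)/2 + 121*log(3)/96 + 47*sqrt(2)*atan(sqrt(2)/2)/24; F(-1) = -47*sqrt(2)*atan(sqrt(2))/24 - 13*log(6)/12 + log(3/2)/2 + 107/36.
Integral = F(1/2) - F(-1) = -83/16 - log(3/2)/2 + log(3/4)/2 + 121*log(3)/96 + 47*sqrt(2)*atan(sqrt(2)/2)/24 + 13*log(6)/12 + 47*sqrt(2)*atan(sqrt(2))/24.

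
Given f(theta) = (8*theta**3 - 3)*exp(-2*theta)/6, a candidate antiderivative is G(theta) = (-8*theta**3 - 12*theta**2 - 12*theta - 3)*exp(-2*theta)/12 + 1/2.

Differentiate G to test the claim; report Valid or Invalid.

Valid. The derivative of G reproduces f.

d/dtheta[G] = (8*theta**3 - 3)*exp(-2*theta)/6
This equals f(theta) exactly, so the claim holds.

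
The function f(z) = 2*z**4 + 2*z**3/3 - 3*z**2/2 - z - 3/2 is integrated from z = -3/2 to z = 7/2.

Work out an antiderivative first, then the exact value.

Antiderivative: F(z) = 2*z**5/5 + z**4/6 - z**3/2 - z**2/2 - 3*z/2; value = 605/3

The integrand splits into summands that can be handled one at a time.
F(z) = 2*z**5/5 + z**4/6 - z**3/2 - z**2/2 - 3*z/2 is an antiderivative of f.
Check: d/dz[2*z**5/5 + z**4/6 - z**3/2 - z**2/2 - 3*z/2] = 2*z**4 + 2*z**3/3 - 3*z**2/2 - z - 3/2 = f(z).
F(7/2) = 97097/480; F(-3/2) = 99/160.
Integral = F(7/2) - F(-3/2) = 605/3.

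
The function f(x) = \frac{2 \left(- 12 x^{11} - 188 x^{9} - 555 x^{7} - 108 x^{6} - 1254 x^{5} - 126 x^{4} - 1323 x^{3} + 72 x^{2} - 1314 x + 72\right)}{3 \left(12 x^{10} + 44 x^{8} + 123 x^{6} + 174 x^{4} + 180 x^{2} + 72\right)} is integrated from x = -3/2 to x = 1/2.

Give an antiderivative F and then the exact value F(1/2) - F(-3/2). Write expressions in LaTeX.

Since d/dx undoes antidifferentiation here, F'(x) = f(x) is required of F(x).
F(x) = - \frac{2 x^{6} + 24 x^{4} \log{\left(3 x^{2} + 2 \right)} + 15 x^{4} + 36 x^{2} \log{\left(3 x^{2} + 2 \right)} + 24 x^{2} - 12 x + 72 \log{\left(3 x^{2} + 2 \right)} + 45}{3 \left(2 x^{4} + 3 x^{2} + 6\right)} is an antiderivative of f.
Check: d/dx[- \frac{2 x^{6} + 24 x^{4} \log{\left(3 x^{2} + 2 \right)} + 15 x^{4} + 36 x^{2} \log{\left(3 x^{2} + 2 \right)} + 24 x^{2} - 12 x + 72 \log{\left(3 x^{2} + 2 \right)} + 45}{3 \left(2 x^{4} + 3 x^{2} + 6\right)}] = \frac{- 24 x^{11} - 376 x^{9} - 1110 x^{7} - 216 x^{6} - 2508 x^{5} - 252 x^{4} - 2646 x^{3} + 144 x^{2} - 2628 x + 144}{36 x^{10} + 132 x^{8} + 369 x^{6} + 522 x^{4} + 540 x^{2} + 216}, which equals f(x).
F(1/2) = - 4 \log{\left(\frac{11}{4} \right)} - \frac{1471}{660}; F(-3/2) = - 4 \log{\left(\frac{35}{4} \right)} - \frac{767}{244}.
Integral = F(1/2) - F(-3/2) = - 4 \log{\left(\frac{11}{4} \right)} + \frac{9206}{10065} + 4 \log{\left(\frac{35}{4} \right)}.

Antiderivative: F(x) = - \frac{2 x^{6} + 24 x^{4} \log{\left(3 x^{2} + 2 \right)} + 15 x^{4} + 36 x^{2} \log{\left(3 x^{2} + 2 \right)} + 24 x^{2} - 12 x + 72 \log{\left(3 x^{2} + 2 \right)} + 45}{3 \left(2 x^{4} + 3 x^{2} + 6\right)}; value = - 4 \log{\left(\frac{11}{4} \right)} + \frac{9206}{10065} + 4 \log{\left(\frac{35}{4} \right)}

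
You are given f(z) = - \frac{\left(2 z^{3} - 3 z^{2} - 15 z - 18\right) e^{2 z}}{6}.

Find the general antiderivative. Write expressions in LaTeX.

F(z) = \frac{\left(- 4 z^{3} + 12 z^{2} + 18 z + 27\right) e^{2 z}}{24} + C

Recognize the product-rule pattern: f = u'v + uv' with u = - \frac{z^{3}}{6} + \frac{z^{2}}{2} + \frac{3 z}{4} + \frac{9}{8}, v = e^{2 z}, so integration by parts undoes it.
Check: d/dz[\frac{\left(- 4 z^{3} + 12 z^{2} + 18 z + 27\right) e^{2 z}}{24}] = - \frac{z^{3} e^{2 z}}{3} + \frac{z^{2} e^{2 z}}{2} + \frac{5 z e^{2 z}}{2} + 3 e^{2 z}, which equals f(z).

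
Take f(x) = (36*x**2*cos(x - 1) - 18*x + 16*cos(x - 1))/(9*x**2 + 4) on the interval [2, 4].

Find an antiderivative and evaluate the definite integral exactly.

Recover f(x) by differentiating a candidate F(x); any mismatch rules it out.
F(x) = -log(3*x**2 + 4/3) + 4*sin(x - 1) is an antiderivative of f.
Check: d/dx[-log(3*x**2 + 4/3) + 4*sin(x - 1)] = (36*x**2*cos(x - 1) - 18*x + 16*cos(x - 1))/(9*x**2 + 4) = f(x).
F(4) = -log(148/3) + 4*sin(3); F(2) = -log(40/3) + 4*sin(1).
Integral = F(4) - F(2) = -log(148/3) - 4*sin(1) + 4*sin(3) + log(40/3).

Antiderivative: F(x) = -log(3*x**2 + 4/3) + 4*sin(x - 1); value = -log(148/3) - 4*sin(1) + 4*sin(3) + log(40/3)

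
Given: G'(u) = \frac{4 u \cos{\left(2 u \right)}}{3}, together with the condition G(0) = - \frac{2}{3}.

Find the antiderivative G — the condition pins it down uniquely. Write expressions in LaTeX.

G(u) = \frac{2 u \sin{\left(2 u \right)}}{3} + \frac{\cos{\left(2 u \right)}}{3} - 1

A first test for any G(u): its u-derivative must equal the given G'(u).
A general antiderivative is \frac{2 u \sin{\left(2 u \right)}}{3} + \frac{\cos{\left(2 u \right)}}{3} + C.
The condition gives C = - \frac{2}{3} - (\frac{1}{3}) = -1.
So G(u) = \frac{2 u \sin{\left(2 u \right)}}{3} + \frac{\cos{\left(2 u \right)}}{3} - 1.
Check: d/du[\frac{2 u \sin{\left(2 u \right)}}{3} + \frac{\cos{\left(2 u \right)}}{3} - 1] = \frac{4 u \cos{\left(2 u \right)}}{3} = G'(u).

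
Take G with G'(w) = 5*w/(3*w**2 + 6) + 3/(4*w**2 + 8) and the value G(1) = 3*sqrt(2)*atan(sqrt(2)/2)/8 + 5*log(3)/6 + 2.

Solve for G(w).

G(w) = 5*log(w**2 + 2)/6 + 3*sqrt(2)*atan(sqrt(2)*w/2)/8 + 2

The integrand splits into summands that can be handled one at a time.
A general antiderivative is 5*log(w**2 + 2)/6 + 3*sqrt(2)*atan(sqrt(2)*w/2)/8 + C.
The condition gives C = 3*sqrt(2)*atan(sqrt(2)/2)/8 + 5*log(3)/6 + 2 - (3*sqrt(2)*atan(sqrt(2)/2)/8 + 5*log(3)/6) = 2.
So G(w) = 5*log(w**2 + 2)/6 + 3*sqrt(2)*atan(sqrt(2)*w/2)/8 + 2.
Check: d/dw[5*log(w**2 + 2)/6 + 3*sqrt(2)*atan(sqrt(2)*w/2)/8 + 2] = (20*w + 9)/(12*w**2 + 24), which equals G'(w).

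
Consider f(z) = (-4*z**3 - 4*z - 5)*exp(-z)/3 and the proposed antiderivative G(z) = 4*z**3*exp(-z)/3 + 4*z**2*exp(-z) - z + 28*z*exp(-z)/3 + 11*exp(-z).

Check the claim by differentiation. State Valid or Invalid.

Invalid: d/dz[G] - f = -1, which is not 0.

d/dz[G] = (-4*z**3 - 4*z - 3*exp(z) - 5)*exp(-z)/3
d/dz[G] - f(z) = -1 != 0.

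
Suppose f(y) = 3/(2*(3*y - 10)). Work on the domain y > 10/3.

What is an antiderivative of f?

Differentiate the proposed F(y) back; it has to land on f(y) exactly.
Check: d/dy[log(3*y/2 - 5)/2] = 3/(6*y - 20), which equals f(y).

An antiderivative is F(y) = log(3*y/2 - 5)/2.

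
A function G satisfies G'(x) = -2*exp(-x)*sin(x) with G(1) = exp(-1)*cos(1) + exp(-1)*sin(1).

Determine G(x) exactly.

G(x) = (sin(x) + cos(x))*exp(-x)

For G(x) to be correct, d/dx[G] must agree with the stated G'(x) identically.
A general antiderivative is exp(-x)*sin(x) + exp(-x)*cos(x) + C.
The condition gives C = exp(-1)*cos(1) + exp(-1)*sin(1) - (exp(-1)*cos(1) + exp(-1)*sin(1)) = 0.
So G(x) = (sin(x) + cos(x))*exp(-x).
Check: d/dx[(sin(x) + cos(x))*exp(-x)] = -2*exp(-x)*sin(x) = G'(x).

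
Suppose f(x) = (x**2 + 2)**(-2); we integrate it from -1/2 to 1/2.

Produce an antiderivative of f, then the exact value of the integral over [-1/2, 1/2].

Antiderivative: F(x) = (sqrt(2)*x**2*atan(sqrt(2)*x/2) + 2*x + 2*sqrt(2)*atan(sqrt(2)*x/2))/(8*(x**2 + 2)); value = 1/9 + sqrt(2)*atan(sqrt(2)/4)/4

Any candidate F(x) must reproduce f(x) exactly when differentiated.
F(x) = (sqrt(2)*x**2*atan(sqrt(2)*x/2) + 2*x + 2*sqrt(2)*atan(sqrt(2)*x/2))/(8*(x**2 + 2)) is an antiderivative of f.
Check: d/dx[(sqrt(2)*x**2*atan(sqrt(2)*x/2) + 2*x + 2*sqrt(2)*atan(sqrt(2)*x/2))/(8*(x**2 + 2))] = 1/(x**4 + 4*x**2 + 4), which equals f(x).
F(1/2) = 1/18 + sqrt(2)*atan(sqrt(2)/4)/8; F(-1/2) = -sqrt(2)*atan(sqrt(2)/4)/8 - 1/18.
Integral = F(1/2) - F(-1/2) = 1/9 + sqrt(2)*atan(sqrt(2)/4)/4.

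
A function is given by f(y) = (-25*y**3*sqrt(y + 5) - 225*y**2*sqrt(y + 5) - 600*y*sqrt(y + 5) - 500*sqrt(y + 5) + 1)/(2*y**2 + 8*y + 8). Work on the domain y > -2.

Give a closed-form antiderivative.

Whatever form F(y) takes, F'(y) = f(y) is non-negotiable.
Check: d/dy[-(10*y**3*sqrt(y + 5) + 120*y**2*sqrt(y + 5) + 450*y*sqrt(y + 5) + 500*sqrt(y + 5) + 1)/(2*(y + 2))] = (-25*y**4 - 350*y**3 - 1725*y**2 - 3500*y + sqrt(y + 5) - 2500)/(2*y**2*sqrt(y + 5) + 8*y*sqrt(y + 5) + 8*sqrt(y + 5)), which equals f(y).

An antiderivative is F(y) = -(10*y**3*sqrt(y + 5) + 120*y**2*sqrt(y + 5) + 450*y*sqrt(y + 5) + 500*sqrt(y + 5) + 1)/(2*(y + 2)).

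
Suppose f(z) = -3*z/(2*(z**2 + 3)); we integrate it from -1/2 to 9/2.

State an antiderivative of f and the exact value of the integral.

Antiderivative: F(z) = -3*log(z**2 + 3)/4; value = -3*log(93/4)/4 + 3*log(13/4)/4

The substitution u = z**2 + 3 works: f is exactly (dF/du)*(du/dz) for that inner function.
F(z) = -3*log(z**2 + 3)/4 is an antiderivative of f.
Check: d/dz[-3*log(z**2 + 3)/4] = -3*z/(2*z**2 + 6), which equals f(z).
F(9/2) = -3*log(93/4)/4; F(-1/2) = -3*log(13/4)/4.
Integral = F(9/2) - F(-1/2) = -3*log(93/4)/4 + 3*log(13/4)/4.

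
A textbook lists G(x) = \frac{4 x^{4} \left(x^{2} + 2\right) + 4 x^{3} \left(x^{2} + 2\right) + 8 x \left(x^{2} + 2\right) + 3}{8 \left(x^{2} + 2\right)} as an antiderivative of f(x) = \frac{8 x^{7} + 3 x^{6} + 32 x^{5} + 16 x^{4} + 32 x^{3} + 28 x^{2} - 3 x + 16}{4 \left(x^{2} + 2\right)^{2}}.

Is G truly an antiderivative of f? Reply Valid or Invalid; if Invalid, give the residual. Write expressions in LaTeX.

d/dx[G] = \frac{8 x^{7} + 6 x^{6} + 32 x^{5} + 28 x^{4} + 32 x^{3} + 40 x^{2} - 3 x + 16}{4 x^{4} + 16 x^{2} + 16}
d/dx[G] - f(x) = \frac{3 x^{2}}{4} != 0.

Invalid: d/dx[G] - f = \frac{3 x^{2}}{4}, which is not 0.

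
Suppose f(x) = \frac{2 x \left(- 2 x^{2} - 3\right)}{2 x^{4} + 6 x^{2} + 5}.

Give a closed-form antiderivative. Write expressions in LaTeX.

The substitution u = \frac{2 x^{4}}{3} + 2 x^{2} + \frac{5}{3} works: f is exactly (dF/du)*(du/dx) for that inner function.
Check: d/dx[- \frac{\log{\left(\frac{2 x^{4}}{3} + 2 x^{2} + \frac{5}{3} \right)}}{2}] = \frac{- 4 x^{3} - 6 x}{2 x^{4} + 6 x^{2} + 5}, which equals f(x).

An antiderivative is F(x) = - \frac{\log{\left(\frac{2 x^{4}}{3} + 2 x^{2} + \frac{5}{3} \right)}}{2}.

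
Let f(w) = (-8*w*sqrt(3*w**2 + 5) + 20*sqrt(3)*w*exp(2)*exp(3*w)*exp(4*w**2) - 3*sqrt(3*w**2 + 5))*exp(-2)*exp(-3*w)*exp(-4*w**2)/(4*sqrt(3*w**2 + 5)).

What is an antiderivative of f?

Any candidate F(w) must reproduce f(w) exactly when differentiated.
Check: d/dw[(20*sqrt(3)*sqrt(3*w**2 + 5) + 3*exp(-4*w**2 - 3*w - 2))/12] = (-8*w*sqrt(3*w**2 + 5) + 20*sqrt(3)*w*exp(2)*exp(3*w)*exp(4*w**2) - 3*sqrt(3*w**2 + 5))*exp(-2)*exp(-3*w)*exp(-4*w**2)/(4*sqrt(3*w**2 + 5)) = f(w).

An antiderivative is F(w) = (20*sqrt(3)*sqrt(3*w**2 + 5) + 3*exp(-4*w**2 - 3*w - 2))/12.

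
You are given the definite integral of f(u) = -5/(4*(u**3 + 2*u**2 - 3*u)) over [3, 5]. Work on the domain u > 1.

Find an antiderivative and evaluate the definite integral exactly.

Antiderivative: F(u) = 5*log(u)/12 - 5*log(u - 1)/16 - 5*log(u + 3)/48; value = -5*log(3)/12 - 5*log(4)/16 - 5*log(8)/48 + 5*log(6)/48 + 5*log(2)/16 + 5*log(5)/12

Factor the denominator (4*u*(u - 1)*(u + 3)) and decompose: f = -5/(48*(u + 3)) - 5/(16*(u - 1)) + 5/(12*u); each piece integrates to a log, atan, or power term.
F(u) = 5*log(u)/12 - 5*log(u - 1)/16 - 5*log(u + 3)/48 is an antiderivative of f.
Check: d/du[5*log(u)/12 - 5*log(u - 1)/16 - 5*log(u + 3)/48] = -5/(4*u**3 + 8*u**2 - 12*u), which equals f(u).
F(5) = -5*log(4)/16 - 5*log(8)/48 + 5*log(5)/12; F(3) = -5*log(2)/16 - 5*log(6)/48 + 5*log(3)/12.
Integral = F(5) - F(3) = -5*log(3)/12 - 5*log(4)/16 - 5*log(8)/48 + 5*log(6)/48 + 5*log(2)/16 + 5*log(5)/12.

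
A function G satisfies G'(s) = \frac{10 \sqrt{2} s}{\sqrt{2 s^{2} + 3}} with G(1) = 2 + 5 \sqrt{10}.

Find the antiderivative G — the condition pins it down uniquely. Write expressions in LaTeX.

G(s) = 5 \sqrt{2} \sqrt{2 s^{2} + 3} + 2

The substitution u = 4 s^{2} + 6 works: G'(s) is exactly (dG/du)*(du/ds) for that inner function.
A general antiderivative is 5 \sqrt{4 s^{2} + 6} + C.
The condition gives C = 2 + 5 \sqrt{10} - (5 \sqrt{10}) = 2.
So G(s) = 5 \sqrt{2} \sqrt{2 s^{2} + 3} + 2.
Check: d/ds[5 \sqrt{2} \sqrt{2 s^{2} + 3} + 2] = \frac{10 \sqrt{2} s}{\sqrt{2 s^{2} + 3}} = G'(s).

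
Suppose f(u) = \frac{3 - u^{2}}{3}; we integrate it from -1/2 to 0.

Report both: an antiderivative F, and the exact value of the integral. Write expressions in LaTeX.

For F(u) to be correct the identity F'(u) - f(u) = 0 must hold.
F(u) = \frac{u \left(9 - u^{2}\right)}{9} is an antiderivative of f.
Check: d/du[\frac{u \left(9 - u^{2}\right)}{9}] = 1 - \frac{u^{2}}{3}, which equals f(u).
F(0) = 0; F(-1/2) = - \frac{35}{72}.
Integral = F(0) - F(-1/2) = \frac{35}{72}.

Antiderivative: F(u) = \frac{u \left(9 - u^{2}\right)}{9}; value = \frac{35}{72}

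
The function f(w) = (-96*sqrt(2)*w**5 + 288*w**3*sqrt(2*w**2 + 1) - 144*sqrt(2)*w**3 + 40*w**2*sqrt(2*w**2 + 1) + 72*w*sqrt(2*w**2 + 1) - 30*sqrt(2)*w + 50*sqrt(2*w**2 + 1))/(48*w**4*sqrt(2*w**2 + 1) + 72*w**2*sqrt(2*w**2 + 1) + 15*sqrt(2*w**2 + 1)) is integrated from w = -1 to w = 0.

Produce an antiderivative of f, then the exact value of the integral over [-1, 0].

Antiderivative: F(w) = -sqrt(4*w**2 + 2) + 3*log(2*w**2 + 5/2) + 5*atan(2*w)/3; value = -3*log(9/2) - sqrt(2) + 5*atan(2)/3 + sqrt(6) + 3*log(5/2)

An antiderivative F(w) passes only if d/dw[F] lands on f(w) exactly.
F(w) = -sqrt(4*w**2 + 2) + 3*log(2*w**2 + 5/2) + 5*atan(2*w)/3 is an antiderivative of f.
Check: d/dw[-sqrt(4*w**2 + 2) + 3*log(2*w**2 + 5/2) + 5*atan(2*w)/3] = (-96*sqrt(2)*w**5 + 288*w**3*sqrt(2*w**2 + 1) - 144*sqrt(2)*w**3 + 40*w**2*sqrt(2*w**2 + 1) + 72*w*sqrt(2*w**2 + 1) - 30*sqrt(2)*w + 50*sqrt(2*w**2 + 1))/(48*w**4*sqrt(2*w**2 + 1) + 72*w**2*sqrt(2*w**2 + 1) + 15*sqrt(2*w**2 + 1)) = f(w).
F(0) = -sqrt(2) + 3*log(5/2); F(-1) = -sqrt(6) - 5*atan(2)/3 + 3*log(9/2).
Integral = F(0) - F(-1) = -3*log(9/2) - sqrt(2) + 5*atan(2)/3 + sqrt(6) + 3*log(5/2).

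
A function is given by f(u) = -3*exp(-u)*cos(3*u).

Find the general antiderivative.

Check any antiderivative F(u) by computing F'(u) and comparing it with f(u).
Check: d/du[(-9*sin(3*u) + 3*cos(3*u))*exp(-u)/10] = -3*exp(-u)*cos(3*u) = f(u).

F(u) = (-9*sin(3*u) + 3*cos(3*u))*exp(-u)/10 + C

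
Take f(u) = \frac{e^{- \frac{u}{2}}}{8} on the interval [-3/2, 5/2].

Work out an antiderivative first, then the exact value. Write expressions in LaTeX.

Antiderivative: F(u) = - \frac{e^{- \frac{u}{2}}}{4}; value = - \frac{1}{4 e^{\frac{5}{4}}} + \frac{e^{\frac{3}{4}}}{4}

A first test for any F(u): its u-derivative must equal f(u) identically.
F(u) = - \frac{e^{- \frac{u}{2}}}{4} is an antiderivative of f.
Check: d/du[- \frac{e^{- \frac{u}{2}}}{4}] = \frac{e^{- \frac{u}{2}}}{8} = f(u).
F(5/2) = - \frac{1}{4 e^{\frac{5}{4}}}; F(-3/2) = - \frac{e^{\frac{3}{4}}}{4}.
Integral = F(5/2) - F(-3/2) = - \frac{1}{4 e^{\frac{5}{4}}} + \frac{e^{\frac{3}{4}}}{4}.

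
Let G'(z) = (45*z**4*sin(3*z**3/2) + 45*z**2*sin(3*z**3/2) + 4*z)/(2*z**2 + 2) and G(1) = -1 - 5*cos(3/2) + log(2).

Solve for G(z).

G(z) = log(z**2 + 1) - 5*cos(3*z**3/2) - 1

Any candidate G(z) must reproduce the stated G'(z) exactly.
A general antiderivative is log(z**2 + 1) - 5*cos(3*z**3/2) + C.
The condition gives C = -1 - 5*cos(3/2) + log(2) - (-5*cos(3/2) + log(2)) = -1.
So G(z) = log(z**2 + 1) - 5*cos(3*z**3/2) - 1.
Check: d/dz[log(z**2 + 1) - 5*cos(3*z**3/2) - 1] = (45*z**4*sin(3*z**3/2) + 45*z**2*sin(3*z**3/2) + 4*z)/(2*z**2 + 2) = G'(z).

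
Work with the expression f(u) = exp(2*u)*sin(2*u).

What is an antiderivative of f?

Check any antiderivative F(u) by computing F'(u) and comparing it with f(u).
Check: d/du[(sin(2*u) - cos(2*u))*exp(2*u)/4] = exp(2*u)*sin(2*u) = f(u).

An antiderivative is F(u) = (sin(2*u) - cos(2*u))*exp(2*u)/4.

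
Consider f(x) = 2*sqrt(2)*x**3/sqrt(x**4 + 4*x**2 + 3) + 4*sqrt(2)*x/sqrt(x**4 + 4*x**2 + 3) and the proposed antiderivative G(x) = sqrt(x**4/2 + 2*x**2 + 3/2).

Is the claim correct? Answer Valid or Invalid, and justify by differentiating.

d/dx[G] = (sqrt(2)*x**3 + 2*sqrt(2)*x)/sqrt(x**4 + 4*x**2 + 3)
d/dx[G] - f(x) = (-sqrt(2)*x**3 - 2*sqrt(2)*x)/sqrt(x**4 + 4*x**2 + 3) != 0.

Invalid: d/dx[G] - f = (-sqrt(2)*x**3 - 2*sqrt(2)*x)/sqrt(x**4 + 4*x**2 + 3), which is not 0.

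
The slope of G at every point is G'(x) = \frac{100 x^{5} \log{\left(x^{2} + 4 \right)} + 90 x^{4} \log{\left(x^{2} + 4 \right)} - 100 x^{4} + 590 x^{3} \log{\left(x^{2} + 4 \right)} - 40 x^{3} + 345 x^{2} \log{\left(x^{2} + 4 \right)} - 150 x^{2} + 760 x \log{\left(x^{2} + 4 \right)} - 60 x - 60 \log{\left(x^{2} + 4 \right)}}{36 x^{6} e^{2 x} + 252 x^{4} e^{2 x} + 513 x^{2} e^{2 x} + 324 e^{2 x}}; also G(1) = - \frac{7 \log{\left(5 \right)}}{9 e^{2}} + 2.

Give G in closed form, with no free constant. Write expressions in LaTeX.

Whatever form G(x) takes, its d/dx must return the stated G'(x).
A general antiderivative is \frac{5 \left(- \frac{5 x}{3} - \frac{2}{3}\right) e^{- 2 x} \log{\left(x^{2} + 4 \right)}}{6 \left(x^{2} + \frac{3}{2}\right)} + C.
The condition gives C = - \frac{7 \log{\left(5 \right)}}{9 e^{2}} + 2 - (- \frac{7 \log{\left(5 \right)}}{9 e^{2}}) = 2.
So G(x) = - \frac{25 x \log{\left(x^{2} + 4 \right)}}{18 x^{2} e^{2 x} + 27 e^{2 x}} + 2 - \frac{10 \log{\left(x^{2} + 4 \right)}}{18 x^{2} e^{2 x} + 27 e^{2 x}}.
Check: d/dx[- \frac{25 x \log{\left(x^{2} + 4 \right)}}{18 x^{2} e^{2 x} + 27 e^{2 x}} + 2 - \frac{10 \log{\left(x^{2} + 4 \right)}}{18 x^{2} e^{2 x} + 27 e^{2 x}}] = \frac{100 x^{5} \log{\left(x^{2} + 4 \right)} + 90 x^{4} \log{\left(x^{2} + 4 \right)} - 100 x^{4} + 590 x^{3} \log{\left(x^{2} + 4 \right)} - 40 x^{3} + 345 x^{2} \log{\left(x^{2} + 4 \right)} - 150 x^{2} + 760 x \log{\left(x^{2} + 4 \right)} - 60 x - 60 \log{\left(x^{2} + 4 \right)}}{36 x^{6} e^{2 x} + 252 x^{4} e^{2 x} + 513 x^{2} e^{2 x} + 324 e^{2 x}} = G'(x).

G(x) = - \frac{25 x \log{\left(x^{2} + 4 \right)}}{18 x^{2} e^{2 x} + 27 e^{2 x}} + 2 - \frac{10 \log{\left(x^{2} + 4 \right)}}{18 x^{2} e^{2 x} + 27 e^{2 x}}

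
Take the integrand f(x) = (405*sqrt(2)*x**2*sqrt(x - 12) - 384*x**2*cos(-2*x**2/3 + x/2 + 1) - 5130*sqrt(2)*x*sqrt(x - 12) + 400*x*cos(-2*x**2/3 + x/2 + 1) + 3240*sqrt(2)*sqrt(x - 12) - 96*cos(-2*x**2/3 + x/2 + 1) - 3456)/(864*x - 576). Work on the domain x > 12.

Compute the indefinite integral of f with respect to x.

F(x) = (9*sqrt(2)*(x - 12)**(5/2) - 192*log(3*x - 2) + 16*sin(-2*x**2/3 + x/2 + 1))/48 + C

Recover f(x) by differentiating a candidate F(x); any mismatch rules it out.
Check: d/dx[(9*sqrt(2)*(x - 12)**(5/2) - 192*log(3*x - 2) + 16*sin(-2*x**2/3 + x/2 + 1))/48] = (405*sqrt(2)*x**2*sqrt(x - 12) - 384*x**2*cos(-2*x**2/3 + x/2 + 1) - 5130*sqrt(2)*x*sqrt(x - 12) + 400*x*cos(-2*x**2/3 + x/2 + 1) + 3240*sqrt(2)*sqrt(x - 12) - 96*cos(-2*x**2/3 + x/2 + 1) - 3456)/(864*x - 576) = f(x).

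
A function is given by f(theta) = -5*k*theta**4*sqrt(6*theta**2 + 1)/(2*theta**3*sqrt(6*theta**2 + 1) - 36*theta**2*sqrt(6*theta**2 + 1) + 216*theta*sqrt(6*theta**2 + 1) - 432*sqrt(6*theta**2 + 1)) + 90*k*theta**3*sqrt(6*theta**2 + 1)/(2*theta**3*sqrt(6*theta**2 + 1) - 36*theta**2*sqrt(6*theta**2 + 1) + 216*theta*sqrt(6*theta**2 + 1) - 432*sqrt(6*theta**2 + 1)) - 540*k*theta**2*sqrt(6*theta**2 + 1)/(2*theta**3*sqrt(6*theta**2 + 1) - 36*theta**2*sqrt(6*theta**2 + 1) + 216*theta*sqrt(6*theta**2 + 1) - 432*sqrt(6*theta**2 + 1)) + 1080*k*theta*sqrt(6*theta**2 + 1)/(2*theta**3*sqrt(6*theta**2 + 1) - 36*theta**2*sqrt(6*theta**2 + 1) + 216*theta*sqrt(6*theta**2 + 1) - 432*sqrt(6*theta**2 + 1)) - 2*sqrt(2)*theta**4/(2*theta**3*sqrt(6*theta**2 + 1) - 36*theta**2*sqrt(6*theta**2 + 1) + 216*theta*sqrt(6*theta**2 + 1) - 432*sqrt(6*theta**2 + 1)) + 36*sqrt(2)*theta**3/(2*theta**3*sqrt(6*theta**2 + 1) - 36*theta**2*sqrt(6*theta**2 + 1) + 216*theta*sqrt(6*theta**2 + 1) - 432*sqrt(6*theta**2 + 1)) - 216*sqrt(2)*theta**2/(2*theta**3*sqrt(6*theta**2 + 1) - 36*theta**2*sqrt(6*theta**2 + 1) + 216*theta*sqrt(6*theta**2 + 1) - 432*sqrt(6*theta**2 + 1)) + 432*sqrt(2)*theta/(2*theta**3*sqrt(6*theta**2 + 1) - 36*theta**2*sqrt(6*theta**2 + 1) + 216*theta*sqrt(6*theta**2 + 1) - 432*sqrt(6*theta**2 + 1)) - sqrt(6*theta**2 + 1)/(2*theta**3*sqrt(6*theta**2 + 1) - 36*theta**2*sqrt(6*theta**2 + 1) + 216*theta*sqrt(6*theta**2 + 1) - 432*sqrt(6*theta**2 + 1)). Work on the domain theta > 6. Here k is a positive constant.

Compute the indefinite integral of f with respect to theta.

F(theta) = -5*k*theta**2/4 - sqrt(3*theta**2 + 1/2)/3 + 1/(4*(theta - 6)**2) + C

The integrand splits into summands that can be handled one at a time.
Check: d/dtheta[-5*k*theta**2/4 - sqrt(3*theta**2 + 1/2)/3 + 1/(4*(theta - 6)**2)] = (-5*k*theta**4*sqrt(6*theta**2 + 1) + 90*k*theta**3*sqrt(6*theta**2 + 1) - 540*k*theta**2*sqrt(6*theta**2 + 1) + 1080*k*theta*sqrt(6*theta**2 + 1) - 2*sqrt(2)*theta**4 + 36*sqrt(2)*theta**3 - 216*sqrt(2)*theta**2 + 432*sqrt(2)*theta - sqrt(6*theta**2 + 1))/(2*theta**3*sqrt(6*theta**2 + 1) - 36*theta**2*sqrt(6*theta**2 + 1) + 216*theta*sqrt(6*theta**2 + 1) - 432*sqrt(6*theta**2 + 1)), which equals f(theta).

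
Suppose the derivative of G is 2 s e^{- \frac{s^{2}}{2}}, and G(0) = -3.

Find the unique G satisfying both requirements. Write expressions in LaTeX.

G(s) = - \left(e^{\frac{s^{2}}{2}} + 2\right) e^{- \frac{s^{2}}{2}}

G'(s) matches the chain-rule pattern g'(h)*h' with inner function h(s) = - \frac{s^{2}}{2}; substituting u = h(s) collapses the integral.
A general antiderivative is - 2 e^{- \frac{s^{2}}{2}} + C.
The condition gives C = -3 - (-2) = -1.
So G(s) = - \left(e^{\frac{s^{2}}{2}} + 2\right) e^{- \frac{s^{2}}{2}}.
Check: d/ds[- \left(e^{\frac{s^{2}}{2}} + 2\right) e^{- \frac{s^{2}}{2}}] = 2 s e^{- \frac{s^{2}}{2}} = G'(s).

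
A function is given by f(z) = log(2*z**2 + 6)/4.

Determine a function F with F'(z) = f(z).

Whatever form F(z) takes, F'(z) = f(z) is non-negotiable.
Check: d/dz[(z*log(2*z**2 + 6) - 2*z + 2*sqrt(3)*atan(sqrt(3)*z/3))/4] = log(z**2 + 3)/4 + log(2)/4, which equals f(z).

An antiderivative is F(z) = (z*log(2*z**2 + 6) - 2*z + 2*sqrt(3)*atan(sqrt(3)*z/3))/4.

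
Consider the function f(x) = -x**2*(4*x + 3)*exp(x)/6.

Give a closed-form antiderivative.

f has the shape u'v + uv' for u = -2*x**3/3 + 3*x**2/2 - 3*x + 3 and v = exp(x) — it is the derivative of the product u*v.
Check: d/dx[-2*x**3*exp(x)/3 + 3*x**2*exp(x)/2 - 3*x*exp(x) + 3*exp(x)] = -2*x**3*exp(x)/3 - x**2*exp(x)/2, which equals f(x).

An antiderivative is F(x) = -2*x**3*exp(x)/3 + 3*x**2*exp(x)/2 - 3*x*exp(x) + 3*exp(x).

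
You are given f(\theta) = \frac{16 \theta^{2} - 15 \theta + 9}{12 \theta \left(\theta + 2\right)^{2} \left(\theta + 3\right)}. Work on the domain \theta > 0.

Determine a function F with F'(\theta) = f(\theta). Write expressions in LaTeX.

An antiderivative is F(\theta) = \frac{3 \theta \log{\left(\theta \right)} + 261 \theta \log{\left(\theta + 2 \right)} - 264 \theta \log{\left(\theta + 3 \right)} + 6 \log{\left(\theta \right)} + 522 \log{\left(\theta + 2 \right)} - 528 \log{\left(\theta + 3 \right)} + 206}{48 \theta + 96}.

Factor the denominator (12 \theta \left(\theta + 2\right)^{2} \left(\theta + 3\right)) and decompose: f = - \frac{11}{2 \left(\theta + 3\right)} + \frac{87}{16 \left(\theta + 2\right)} - \frac{103}{24 \left(\theta + 2\right)^{2}} + \frac{1}{16 \theta}; each piece integrates to a log, atan, or power term.
Check: d/d\theta[\frac{3 \theta \log{\left(\theta \right)} + 261 \theta \log{\left(\theta + 2 \right)} - 264 \theta \log{\left(\theta + 3 \right)} + 6 \log{\left(\theta \right)} + 522 \log{\left(\theta + 2 \right)} - 528 \log{\left(\theta + 3 \right)} + 206}{48 \theta + 96}] = \frac{16 \theta^{2} - 15 \theta + 9}{12 \theta^{4} + 84 \theta^{3} + 192 \theta^{2} + 144 \theta}, which equals f(\theta).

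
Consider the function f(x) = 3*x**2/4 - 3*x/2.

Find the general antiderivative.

F(x) = x**2*(x - 3)/4 + C

Integrate term by term and add the pieces.
Check: d/dx[x**2*(x - 3)/4] = 3*x**2/4 - 3*x/2 = f(x).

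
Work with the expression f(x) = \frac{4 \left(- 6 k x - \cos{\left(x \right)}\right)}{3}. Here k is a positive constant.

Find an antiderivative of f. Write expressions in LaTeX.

An antiderivative is F(x) = - 4 k x^{2} - \frac{4 \sin{\left(x \right)}}{3}.

Since d/dx undoes antidifferentiation here, F'(x) = f(x) is required of F(x).
Check: d/dx[- 4 k x^{2} - \frac{4 \sin{\left(x \right)}}{3}] = - 8 k x - \frac{4 \cos{\left(x \right)}}{3}, which equals f(x).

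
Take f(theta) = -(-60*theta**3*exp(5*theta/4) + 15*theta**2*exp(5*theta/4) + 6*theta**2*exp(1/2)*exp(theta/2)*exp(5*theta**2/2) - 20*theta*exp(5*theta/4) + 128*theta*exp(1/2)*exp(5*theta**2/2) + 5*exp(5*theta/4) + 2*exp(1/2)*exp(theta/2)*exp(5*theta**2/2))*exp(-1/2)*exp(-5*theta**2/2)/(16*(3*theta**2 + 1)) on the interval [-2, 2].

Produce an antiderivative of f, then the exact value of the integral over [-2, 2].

Since d/dtheta undoes antidifferentiation here, F'(theta) = f(theta) is required of F(theta).
F(theta) = -exp(-1/2)*exp(5*theta/4)*exp(-5*theta**2/2)/4 - exp(theta/2)/4 - 4*log(theta**2 + 1/3)/3 is an antiderivative of f.
Check: d/dtheta[-exp(-1/2)*exp(5*theta/4)*exp(-5*theta**2/2)/4 - exp(theta/2)/4 - 4*log(theta**2 + 1/3)/3] = (60*theta**3*exp(5*theta/4) - 15*theta**2*exp(5*theta/4) - 6*theta**2*exp(1/2)*exp(theta/2)*exp(5*theta**2/2) + 20*theta*exp(5*theta/4) - 128*theta*exp(1/2)*exp(5*theta**2/2) - 5*exp(5*theta/4) - 2*exp(1/2)*exp(theta/2)*exp(5*theta**2/2))/(48*theta**2*exp(1/2)*exp(5*theta**2/2) + 16*exp(1/2)*exp(5*theta**2/2)), which equals f(theta).
F(2) = -4*log(13/3)/3 - exp(1)/4 - exp(-8)/4; F(-2) = -4*log(13/3)/3 - exp(-1)/4 - exp(-13)/4.
Integral = F(2) - F(-2) = -exp(1)/4 - exp(-8)/4 + exp(-13)/4 + exp(-1)/4.

Antiderivative: F(theta) = -exp(-1/2)*exp(5*theta/4)*exp(-5*theta**2/2)/4 - exp(theta/2)/4 - 4*log(theta**2 + 1/3)/3; value = -exp(1)/4 - exp(-8)/4 + exp(-13)/4 + exp(-1)/4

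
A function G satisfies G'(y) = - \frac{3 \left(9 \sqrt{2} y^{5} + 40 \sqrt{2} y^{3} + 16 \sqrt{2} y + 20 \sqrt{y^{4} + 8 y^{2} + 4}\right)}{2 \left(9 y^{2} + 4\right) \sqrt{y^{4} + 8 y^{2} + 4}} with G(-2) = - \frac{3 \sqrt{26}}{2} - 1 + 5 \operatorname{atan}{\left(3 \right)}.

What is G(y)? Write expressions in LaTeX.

Differentiate the proposed G(y) back; it has to land on the given G'(y).
A general antiderivative is - \frac{3 \sqrt{\frac{y^{4}}{2} + 4 y^{2} + 2}}{2} - 5 \operatorname{atan}{\left(\frac{3 y}{2} \right)} + C.
The condition gives C = - \frac{3 \sqrt{26}}{2} - 1 + 5 \operatorname{atan}{\left(3 \right)} - (- \frac{3 \sqrt{26}}{2} + 5 \operatorname{atan}{\left(3 \right)}) = -1.
So G(y) = \frac{\sqrt{2} \left(- 3 \sqrt{y^{4} + 8 y^{2} + 4} - 10 \sqrt{2} \operatorname{atan}{\left(\frac{3 y}{2} \right)} - 2 \sqrt{2}\right)}{4}.
Check: d/dy[\frac{\sqrt{2} \left(- 3 \sqrt{y^{4} + 8 y^{2} + 4} - 10 \sqrt{2} \operatorname{atan}{\left(\frac{3 y}{2} \right)} - 2 \sqrt{2}\right)}{4}] = \frac{- 27 \sqrt{2} y^{5} - 120 \sqrt{2} y^{3} - 48 \sqrt{2} y - 60 \sqrt{y^{4} + 8 y^{2} + 4}}{18 y^{2} \sqrt{y^{4} + 8 y^{2} + 4} + 8 \sqrt{y^{4} + 8 y^{2} + 4}}, which equals G'(y).

G(y) = \frac{\sqrt{2} \left(- 3 \sqrt{y^{4} + 8 y^{2} + 4} - 10 \sqrt{2} \operatorname{atan}{\left(\frac{3 y}{2} \right)} - 2 \sqrt{2}\right)}{4}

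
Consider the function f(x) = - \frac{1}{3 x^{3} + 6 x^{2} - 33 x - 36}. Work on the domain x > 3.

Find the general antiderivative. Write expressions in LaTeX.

F(x) = - \frac{\log{\left(x - 3 \right)}}{84} + \frac{\log{\left(x + 1 \right)}}{36} - \frac{\log{\left(x + 4 \right)}}{63} + C

Factor the denominator (3 \left(x - 3\right) \left(x + 1\right) \left(x + 4\right)) and decompose: f = - \frac{1}{63 \left(x + 4\right)} + \frac{1}{36 \left(x + 1\right)} - \frac{1}{84 \left(x - 3\right)}; each piece integrates to a log, atan, or power term.
Check: d/dx[- \frac{\log{\left(x - 3 \right)}}{84} + \frac{\log{\left(x + 1 \right)}}{36} - \frac{\log{\left(x + 4 \right)}}{63}] = - \frac{1}{3 x^{3} + 6 x^{2} - 33 x - 36} = f(x).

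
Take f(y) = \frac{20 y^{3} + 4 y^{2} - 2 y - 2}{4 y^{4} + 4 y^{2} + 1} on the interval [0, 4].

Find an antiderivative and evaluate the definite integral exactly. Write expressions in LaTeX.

Antiderivative: F(y) = \frac{10 y^{2} \log{\left(y^{2} + \frac{1}{2} \right)} - 4 y + 5 \log{\left(y^{2} + \frac{1}{2} \right)} + 6}{4 y^{2} + 2}; value = - \frac{104}{33} + \frac{5 \log{\left(2 \right)}}{2} + \frac{5 \log{\left(\frac{33}{2} \right)}}{2}

A candidate is checked by its d/dy: the result must match f(y).
F(y) = \frac{10 y^{2} \log{\left(y^{2} + \frac{1}{2} \right)} - 4 y + 5 \log{\left(y^{2} + \frac{1}{2} \right)} + 6}{4 y^{2} + 2} is an antiderivative of f.
Check: d/dy[\frac{10 y^{2} \log{\left(y^{2} + \frac{1}{2} \right)} - 4 y + 5 \log{\left(y^{2} + \frac{1}{2} \right)} + 6}{4 y^{2} + 2}] = \frac{20 y^{3} + 4 y^{2} - 2 y - 2}{4 y^{4} + 4 y^{2} + 1} = f(y).
F(4) = - \frac{5}{33} + \frac{5 \log{\left(\frac{33}{2} \right)}}{2}; F(0) = 3 - \frac{5 \log{\left(2 \right)}}{2}.
Integral = F(4) - F(0) = - \frac{104}{33} + \frac{5 \log{\left(2 \right)}}{2} + \frac{5 \log{\left(\frac{33}{2} \right)}}{2}.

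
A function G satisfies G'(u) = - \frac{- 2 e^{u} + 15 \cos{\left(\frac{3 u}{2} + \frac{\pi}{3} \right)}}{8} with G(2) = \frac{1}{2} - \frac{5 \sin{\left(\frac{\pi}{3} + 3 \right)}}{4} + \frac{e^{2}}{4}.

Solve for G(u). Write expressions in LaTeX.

G(u) = \frac{e^{u}}{4} - \frac{5 \sin{\left(\frac{3 u}{2} + \frac{\pi}{3} \right)}}{4} + \frac{1}{2}

Since d/du undoes antidifferentiation here, G(u) must give back the stated G'(u).
A general antiderivative is \frac{e^{u}}{4} - \frac{5 \sin{\left(\frac{3 u}{2} + \frac{\pi}{3} \right)}}{4} + C.
The condition gives C = \frac{1}{2} - \frac{5 \sin{\left(\frac{\pi}{3} + 3 \right)}}{4} + \frac{e^{2}}{4} - (- \frac{5 \sin{\left(\frac{\pi}{3} + 3 \right)}}{4} + \frac{e^{2}}{4}) = \frac{1}{2}.
So G(u) = \frac{e^{u}}{4} - \frac{5 \sin{\left(\frac{3 u}{2} + \frac{\pi}{3} \right)}}{4} + \frac{1}{2}.
Check: d/du[\frac{e^{u}}{4} - \frac{5 \sin{\left(\frac{3 u}{2} + \frac{\pi}{3} \right)}}{4} + \frac{1}{2}] = \frac{e^{u}}{4} - \frac{15 \cos{\left(\frac{3 u}{2} + \frac{\pi}{3} \right)}}{8}, which equals G'(u).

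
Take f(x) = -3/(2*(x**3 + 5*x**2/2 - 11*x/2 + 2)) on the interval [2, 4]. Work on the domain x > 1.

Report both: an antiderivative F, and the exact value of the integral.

The denominator factors as (x - 1)*(x + 4)*(2*x - 1); partial fractions split f into directly integrable pieces: 4/(3*(2*x - 1)) - 1/(15*(x + 4)) - 3/(5*(x - 1)).
F(x) = -3*log(x - 1)/5 + 2*log(x - 1/2)/3 - log(x + 4)/15 is an antiderivative of f.
Check: d/dx[-3*log(x - 1)/5 + 2*log(x - 1/2)/3 - log(x + 4)/15] = -3/(2*x**3 + 5*x**2 - 11*x + 4), which equals f(x).
F(4) = -3*log(3)/5 - log(8)/15 + 2*log(7/2)/3; F(2) = -log(6)/15 + 2*log(3/2)/3.
Integral = F(4) - F(2) = -3*log(3)/5 - 2*log(3/2)/3 - log(8)/15 + log(6)/15 + 2*log(7/2)/3.

Antiderivative: F(x) = -3*log(x - 1)/5 + 2*log(x - 1/2)/3 - log(x + 4)/15; value = -3*log(3)/5 - 2*log(3/2)/3 - log(8)/15 + log(6)/15 + 2*log(7/2)/3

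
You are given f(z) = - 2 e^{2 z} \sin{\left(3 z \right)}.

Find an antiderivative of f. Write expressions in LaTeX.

Any candidate F(z) must reproduce f(z) exactly when differentiated.
Check: d/dz[- \frac{4 e^{2 z} \sin{\left(3 z \right)}}{13} + \frac{6 e^{2 z} \cos{\left(3 z \right)}}{13}] = - 2 e^{2 z} \sin{\left(3 z \right)} = f(z).

An antiderivative is F(z) = - \frac{4 e^{2 z} \sin{\left(3 z \right)}}{13} + \frac{6 e^{2 z} \cos{\left(3 z \right)}}{13}.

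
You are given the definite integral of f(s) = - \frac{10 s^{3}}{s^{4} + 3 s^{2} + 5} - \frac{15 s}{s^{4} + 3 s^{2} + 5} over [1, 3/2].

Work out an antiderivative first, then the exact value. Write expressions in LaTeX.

Antiderivative: F(s) = - \frac{5 \log{\left(\frac{s^{4}}{3} + s^{2} + \frac{5}{3} \right)}}{2}; value = - \frac{5 \log{\left(\frac{269}{48} \right)}}{2} + \frac{5 \log{\left(3 \right)}}{2}

The substitution u = \frac{s^{4}}{3} + s^{2} + \frac{5}{3} works: f is exactly (dF/du)*(du/ds) for that inner function.
F(s) = - \frac{5 \log{\left(\frac{s^{4}}{3} + s^{2} + \frac{5}{3} \right)}}{2} is an antiderivative of f.
Check: d/ds[- \frac{5 \log{\left(\frac{s^{4}}{3} + s^{2} + \frac{5}{3} \right)}}{2}] = \frac{- 10 s^{3} - 15 s}{s^{4} + 3 s^{2} + 5}, which equals f(s).
F(3/2) = - \frac{5 \log{\left(\frac{269}{48} \right)}}{2}; F(1) = - \frac{5 \log{\left(3 \right)}}{2}.
Integral = F(3/2) - F(1) = - \frac{5 \log{\left(\frac{269}{48} \right)}}{2} + \frac{5 \log{\left(3 \right)}}{2}.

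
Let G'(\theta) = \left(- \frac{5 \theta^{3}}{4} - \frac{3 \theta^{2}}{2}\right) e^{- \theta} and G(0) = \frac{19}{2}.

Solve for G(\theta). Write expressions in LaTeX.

Recognize the product-rule pattern: G'(\theta) = u'v + uv' with u = \frac{5 \theta^{3}}{4} + \frac{21 \theta^{2}}{4} + \frac{21 \theta}{2} + \frac{21}{2}, v = e^{- \theta}, so integration by parts undoes it.
A general antiderivative is \frac{\left(5 \theta^{3} + 21 \theta^{2} + 42 \theta + 42\right) e^{- \theta}}{4} + C.
The condition gives C = \frac{19}{2} - (\frac{21}{2}) = -1.
So G(\theta) = \frac{\left(5 \theta^{3} + 21 \theta^{2} + 42 \theta + 42\right) e^{- \theta}}{4} - 1.
Check: d/d\theta[\frac{\left(5 \theta^{3} + 21 \theta^{2} + 42 \theta + 42\right) e^{- \theta}}{4} - 1] = \frac{\left(- 5 \theta^{3} - 6 \theta^{2}\right) e^{- \theta}}{4}, which equals G'(\theta).

G(\theta) = \frac{\left(5 \theta^{3} + 21 \theta^{2} + 42 \theta + 42\right) e^{- \theta}}{4} - 1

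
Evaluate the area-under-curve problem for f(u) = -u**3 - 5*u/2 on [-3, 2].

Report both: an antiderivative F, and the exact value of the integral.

The integrand splits into summands that can be handled one at a time.
F(u) = -u**4/4 - 5*u**2/4 is an antiderivative of f.
Check: d/du[-u**4/4 - 5*u**2/4] = -u**3 - 5*u/2 = f(u).
F(2) = -9; F(-3) = -63/2.
Integral = F(2) - F(-3) = 45/2.

Antiderivative: F(u) = -u**4/4 - 5*u**2/4; value = 45/2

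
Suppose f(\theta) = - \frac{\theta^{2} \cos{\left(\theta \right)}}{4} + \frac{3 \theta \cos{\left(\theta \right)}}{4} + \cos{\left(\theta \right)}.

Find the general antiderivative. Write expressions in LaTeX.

The integrand splits into summands that can be handled one at a time.
Check: d/d\theta[- \frac{\theta^{2} \sin{\left(\theta \right)} - 3 \theta \sin{\left(\theta \right)} + 2 \theta \cos{\left(\theta \right)} - 6 \sin{\left(\theta \right)} - 3 \cos{\left(\theta \right)}}{4}] = - \frac{\theta^{2} \cos{\left(\theta \right)}}{4} + \frac{3 \theta \cos{\left(\theta \right)}}{4} + \cos{\left(\theta \right)} = f(\theta).

F(\theta) = - \frac{\theta^{2} \sin{\left(\theta \right)} - 3 \theta \sin{\left(\theta \right)} + 2 \theta \cos{\left(\theta \right)} - 6 \sin{\left(\theta \right)} - 3 \cos{\left(\theta \right)}}{4} + C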